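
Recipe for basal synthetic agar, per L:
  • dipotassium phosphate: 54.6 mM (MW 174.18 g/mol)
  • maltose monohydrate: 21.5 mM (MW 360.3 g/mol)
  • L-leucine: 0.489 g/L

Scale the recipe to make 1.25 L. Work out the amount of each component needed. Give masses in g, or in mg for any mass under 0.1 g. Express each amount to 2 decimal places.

dipotassium phosphate 11.89 g; maltose monohydrate 9.68 g; L-leucine 0.61 g

Scale factor relative to 1 L: 1.25.
dipotassium phosphate: 54.6 mmol/L × 174.18 g/mol × 1.25 L ÷ 1000 = 11.89 g
maltose monohydrate: 21.5 mmol/L × 360.3 g/mol × 1.25 L ÷ 1000 = 9.68 g
L-leucine: 0.489 g/L × 1.25 L = 0.61 g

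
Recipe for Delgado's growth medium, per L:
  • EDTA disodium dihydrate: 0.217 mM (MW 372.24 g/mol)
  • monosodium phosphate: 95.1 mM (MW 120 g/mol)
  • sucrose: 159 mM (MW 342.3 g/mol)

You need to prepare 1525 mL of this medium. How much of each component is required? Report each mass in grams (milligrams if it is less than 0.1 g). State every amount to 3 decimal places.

Target volume = 1525 mL = 1.525 L.
EDTA disodium dihydrate: 0.217 mmol/L × 372.24 g/mol × 1.525 L ÷ 1000 = 0.123 g
monosodium phosphate: 95.1 mmol/L × 120 g/mol × 1.525 L ÷ 1000 = 17.403 g
sucrose: 159 mmol/L × 342.3 g/mol × 1.525 L ÷ 1000 = 82.999 g

EDTA disodium dihydrate 0.123 g; monosodium phosphate 17.403 g; sucrose 82.999 g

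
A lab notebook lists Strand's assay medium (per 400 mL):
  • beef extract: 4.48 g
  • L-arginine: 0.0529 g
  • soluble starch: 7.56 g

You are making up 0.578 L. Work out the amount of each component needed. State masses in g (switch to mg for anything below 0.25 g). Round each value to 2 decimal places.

Scale factor = 578 mL / 400 mL = 1.445.
beef extract: 4.48 g × (578 mL / 400 mL) = 6.47 g
L-arginine: 0.0529 g × (578 mL / 400 mL) = 0.0764405 g = 76.44 mg
soluble starch: 7.56 g × (578 mL / 400 mL) = 10.92 g

beef extract 6.47 g; L-arginine 76.44 mg; soluble starch 10.92 g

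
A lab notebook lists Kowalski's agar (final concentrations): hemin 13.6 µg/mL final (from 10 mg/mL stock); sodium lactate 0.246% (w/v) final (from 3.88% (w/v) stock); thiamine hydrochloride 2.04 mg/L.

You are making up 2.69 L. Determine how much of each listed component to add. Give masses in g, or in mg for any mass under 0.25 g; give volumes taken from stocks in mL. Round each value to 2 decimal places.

hemin 3.66 mL; sodium lactate 170.55 mL; thiamine hydrochloride 5.49 mg

Scale factor relative to 1 L: 2.69.
hemin: dilute stock: 13.6 µg/mL × 2690 mL ÷ 10000 µg/mL = 3.66 mL
sodium lactate: dilute stock: 0.246% ÷ 3.88% × 2690 mL = 170.55 mL
thiamine hydrochloride: 2.04 mg/L × 2.69 L = 5.49 mg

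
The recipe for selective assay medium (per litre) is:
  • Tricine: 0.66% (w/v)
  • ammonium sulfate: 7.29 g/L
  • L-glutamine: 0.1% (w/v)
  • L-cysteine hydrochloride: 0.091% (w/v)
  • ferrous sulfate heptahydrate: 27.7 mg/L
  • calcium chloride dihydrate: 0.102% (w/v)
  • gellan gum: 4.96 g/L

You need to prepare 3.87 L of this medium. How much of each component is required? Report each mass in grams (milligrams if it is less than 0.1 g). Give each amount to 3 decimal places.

Tricine 25.542 g; ammonium sulfate 28.212 g; L-glutamine 3.870 g; L-cysteine hydrochloride 3.522 g; ferrous sulfate heptahydrate 0.107 g; calcium chloride dihydrate 3.947 g; gellan gum 19.195 g

Scale factor relative to 1 L: 3.87.
Tricine: 0.66 g per 100 mL × 3870 mL ÷ 100 = 25.542 g
ammonium sulfate: 7.29 g/L × 3.87 L = 28.212 g
L-glutamine: 0.1% w/v = 1 g/L → 1 × 3.87 L = 3.870 g
L-cysteine hydrochloride: 0.091% w/v = 0.91 g/L → 0.91 × 3.87 L = 3.522 g
ferrous sulfate heptahydrate: 27.7 mg/L × 3.87 L = 107.199 mg = 0.107 g
calcium chloride dihydrate: 0.102% w/v = 1.02 g/L → 1.02 × 3.87 L = 3.947 g
gellan gum: 4.96 g/L × 3.87 L = 19.195 g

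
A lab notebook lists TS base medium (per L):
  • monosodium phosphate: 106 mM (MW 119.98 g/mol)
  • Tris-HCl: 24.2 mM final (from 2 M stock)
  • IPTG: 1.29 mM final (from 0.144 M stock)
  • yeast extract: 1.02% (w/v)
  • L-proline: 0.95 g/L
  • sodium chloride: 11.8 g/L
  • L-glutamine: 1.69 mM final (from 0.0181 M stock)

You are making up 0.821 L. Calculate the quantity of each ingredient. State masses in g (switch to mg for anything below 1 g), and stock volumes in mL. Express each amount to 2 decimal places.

Scale factor relative to 1 L: 0.821.
monosodium phosphate: 106 mmol/L × 119.98 g/mol × 0.821 L ÷ 1000 = 10.44 g
Tris-HCl: dilute stock: 24.2 mM × 821 mL ÷ 2000 mM = 9.93 mL
IPTG: C1V1 = C2V2 → 1.29 mM × 821 mL ÷ 144 mM = 7.35 mL
yeast extract: 1.02% w/v = 10.2 g/L → 10.2 × 0.821 L = 8.37 g
L-proline: 0.95 g/L × 0.821 L = 0.77995 g = 779.95 mg
sodium chloride: 11.8 g/L × 0.821 L = 9.69 g
L-glutamine: C1V1 = C2V2 → 1.69 mM × 821 mL ÷ 18.1 mM = 76.66 mL

monosodium phosphate 10.44 g; Tris-HCl 9.93 mL; IPTG 7.35 mL; yeast extract 8.37 g; L-proline 779.95 mg; sodium chloride 9.69 g; L-glutamine 76.66 mL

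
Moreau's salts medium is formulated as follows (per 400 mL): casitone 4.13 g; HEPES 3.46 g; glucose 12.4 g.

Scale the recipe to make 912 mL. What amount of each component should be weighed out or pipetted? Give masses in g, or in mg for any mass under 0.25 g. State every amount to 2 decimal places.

Ratio of target to recipe volume: 912 / 400 = 2.28.
casitone: 4.13 g × (912 mL / 400 mL) = 9.42 g
HEPES: 3.46 g × (912 mL / 400 mL) = 7.89 g
glucose: 12.4 g × (912 mL / 400 mL) = 28.27 g

casitone 9.42 g; HEPES 7.89 g; glucose 28.27 g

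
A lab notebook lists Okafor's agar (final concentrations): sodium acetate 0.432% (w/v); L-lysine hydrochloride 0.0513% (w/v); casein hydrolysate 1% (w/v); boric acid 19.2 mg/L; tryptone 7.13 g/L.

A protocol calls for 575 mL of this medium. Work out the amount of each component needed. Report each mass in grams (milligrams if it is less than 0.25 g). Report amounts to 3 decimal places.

sodium acetate 2.484 g; L-lysine hydrochloride 0.295 g; casein hydrolysate 5.750 g; boric acid 11.040 mg; tryptone 4.100 g

Scale factor relative to 1 L: 0.575.
sodium acetate: 0.432% w/v = 4.32 g/L → 4.32 × 0.575 L = 2.484 g
L-lysine hydrochloride: 0.0513 g per 100 mL × 575 mL ÷ 100 = 0.295 g
casein hydrolysate: 1% w/v = 10 g/L → 10 × 0.575 L = 5.750 g
boric acid: 19.2 mg/L × 0.575 L = 11.040 mg
tryptone: 7.13 g/L × 0.575 L = 4.100 g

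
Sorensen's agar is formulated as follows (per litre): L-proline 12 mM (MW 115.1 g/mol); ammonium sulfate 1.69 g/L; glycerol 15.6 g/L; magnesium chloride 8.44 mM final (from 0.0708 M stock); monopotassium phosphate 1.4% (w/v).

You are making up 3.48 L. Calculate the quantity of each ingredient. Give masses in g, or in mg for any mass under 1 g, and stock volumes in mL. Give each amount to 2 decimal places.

L-proline 4.81 g; ammonium sulfate 5.88 g; glycerol 54.29 g; magnesium chloride 414.85 mL; monopotassium phosphate 48.72 g

Scale factor relative to 1 L: 3.48.
L-proline: 12 mmol/L × 115.1 g/mol × 3.48 L ÷ 1000 = 4.81 g
ammonium sulfate: 1.69 g/L × 3.48 L = 5.88 g
glycerol: 15.6 g/L × 3.48 L = 54.29 g
magnesium chloride: C1V1 = C2V2 → 8.44 mM × 3480 mL ÷ 70.8 mM = 414.85 mL
monopotassium phosphate: 1.4% w/v = 14 g/L → 14 × 3.48 L = 48.72 g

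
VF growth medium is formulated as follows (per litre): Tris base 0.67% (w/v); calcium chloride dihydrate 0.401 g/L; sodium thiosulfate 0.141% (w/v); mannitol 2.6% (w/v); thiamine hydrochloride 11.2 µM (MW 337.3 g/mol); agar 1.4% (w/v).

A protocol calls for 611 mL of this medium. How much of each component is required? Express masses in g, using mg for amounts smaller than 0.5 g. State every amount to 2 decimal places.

Target volume = 611 mL = 0.611 L.
Tris base: 0.67% w/v = 6.7 g/L → 6.7 × 0.611 L = 4.09 g
calcium chloride dihydrate: 0.401 g/L × 0.611 L = 0.245011 g = 245.01 mg
sodium thiosulfate: 0.141% w/v = 1.41 g/L → 1.41 × 0.611 L = 0.86 g
mannitol: 2.6% w/v = 26 g/L → 26 × 0.611 L = 15.89 g
thiamine hydrochloride: 11.2 µmol/L × 337.3 g/mol × 0.611 L ÷ 1000 = 2.31 mg
agar: 1.4 g per 100 mL × 611 mL ÷ 100 = 8.55 g

Tris base 4.09 g; calcium chloride dihydrate 245.01 mg; sodium thiosulfate 0.86 g; mannitol 15.89 g; thiamine hydrochloride 2.31 mg; agar 8.55 g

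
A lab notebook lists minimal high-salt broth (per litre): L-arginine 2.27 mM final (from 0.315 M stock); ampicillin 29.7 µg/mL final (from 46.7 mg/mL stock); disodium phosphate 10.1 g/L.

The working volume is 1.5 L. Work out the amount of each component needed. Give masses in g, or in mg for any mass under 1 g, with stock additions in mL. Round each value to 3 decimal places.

L-arginine 10.810 mL; ampicillin 0.954 mL; disodium phosphate 15.150 g

Working volume: 1.5 L.
L-arginine: C1V1 = C2V2 → 2.27 mM × 1500 mL ÷ 315 mM = 10.810 mL
ampicillin: V = C2·V2/C1 = 29.7 µg/mL × 1500 mL ÷ 46700 µg/mL = 0.954 mL
disodium phosphate: 10.1 g/L × 1.5 L = 15.150 g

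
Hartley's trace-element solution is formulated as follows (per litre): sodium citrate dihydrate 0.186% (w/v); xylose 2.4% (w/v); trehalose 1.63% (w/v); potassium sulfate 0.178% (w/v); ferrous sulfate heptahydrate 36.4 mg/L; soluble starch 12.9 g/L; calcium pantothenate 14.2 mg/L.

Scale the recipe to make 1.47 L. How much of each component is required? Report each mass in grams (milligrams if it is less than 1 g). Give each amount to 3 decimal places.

sodium citrate dihydrate 2.734 g; xylose 35.280 g; trehalose 23.961 g; potassium sulfate 2.617 g; ferrous sulfate heptahydrate 53.508 mg; soluble starch 18.963 g; calcium pantothenate 20.874 mg

Scale factor relative to 1 L: 1.47.
sodium citrate dihydrate: 0.186% w/v = 1.86 g/L → 1.86 × 1.47 L = 2.734 g
xylose: 2.4 g per 100 mL × 1470 mL ÷ 100 = 35.280 g
trehalose: 1.63% w/v = 16.3 g/L → 16.3 × 1.47 L = 23.961 g
potassium sulfate: 0.178% w/v = 1.78 g/L → 1.78 × 1.47 L = 2.617 g
ferrous sulfate heptahydrate: 36.4 mg/L × 1.47 L = 53.508 mg
soluble starch: 12.9 g/L × 1.47 L = 18.963 g
calcium pantothenate: 14.2 mg/L × 1.47 L = 20.874 mg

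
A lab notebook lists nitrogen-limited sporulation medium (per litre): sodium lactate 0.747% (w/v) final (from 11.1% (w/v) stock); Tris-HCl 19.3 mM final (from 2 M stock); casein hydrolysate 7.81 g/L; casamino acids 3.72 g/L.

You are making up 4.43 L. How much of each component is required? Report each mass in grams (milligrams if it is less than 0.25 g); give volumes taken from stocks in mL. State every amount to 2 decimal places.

Scale factor relative to 1 L: 4.43.
sodium lactate: C1V1 = C2V2 → 0.747% ÷ 11.1% × 4430 mL = 298.13 mL
Tris-HCl: dilute stock: 19.3 mM × 4430 mL ÷ 2000 mM = 42.75 mL
casein hydrolysate: 7.81 g/L × 4.43 L = 34.60 g
casamino acids: 3.72 g/L × 4.43 L = 16.48 g

sodium lactate 298.13 mL; Tris-HCl 42.75 mL; casein hydrolysate 34.60 g; casamino acids 16.48 g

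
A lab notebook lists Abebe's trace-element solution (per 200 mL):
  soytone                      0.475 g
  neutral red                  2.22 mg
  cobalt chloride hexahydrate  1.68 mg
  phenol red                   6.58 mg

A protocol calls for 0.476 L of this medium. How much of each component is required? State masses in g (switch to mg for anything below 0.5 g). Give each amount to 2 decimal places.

Ratio of target to recipe volume: 476 / 200 = 2.38.
soytone: 0.475 g × (476 mL / 200 mL) = 1.13 g
neutral red: 2.22 mg × (476 mL / 200 mL) = 5.28 mg
cobalt chloride hexahydrate: 1.68 mg × (476 mL / 200 mL) = 4.00 mg
phenol red: 6.58 mg × (476 mL / 200 mL) = 15.66 mg

soytone 1.13 g; neutral red 5.28 mg; cobalt chloride hexahydrate 4.00 mg; phenol red 15.66 mg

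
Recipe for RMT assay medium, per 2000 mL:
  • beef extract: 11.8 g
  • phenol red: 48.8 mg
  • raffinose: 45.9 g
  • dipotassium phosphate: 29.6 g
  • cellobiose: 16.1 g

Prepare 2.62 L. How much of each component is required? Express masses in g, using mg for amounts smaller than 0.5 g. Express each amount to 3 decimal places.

Ratio of target to recipe volume: 2620 / 2000 = 1.31.
beef extract: 11.8 g × (2620 mL / 2000 mL) = 15.458 g
phenol red: 48.8 mg × (2620 mL / 2000 mL) = 63.928 mg
raffinose: 45.9 g × (2620 mL / 2000 mL) = 60.129 g
dipotassium phosphate: 29.6 g × (2620 mL / 2000 mL) = 38.776 g
cellobiose: 16.1 g × (2620 mL / 2000 mL) = 21.091 g

beef extract 15.458 g; phenol red 63.928 mg; raffinose 60.129 g; dipotassium phosphate 38.776 g; cellobiose 21.091 g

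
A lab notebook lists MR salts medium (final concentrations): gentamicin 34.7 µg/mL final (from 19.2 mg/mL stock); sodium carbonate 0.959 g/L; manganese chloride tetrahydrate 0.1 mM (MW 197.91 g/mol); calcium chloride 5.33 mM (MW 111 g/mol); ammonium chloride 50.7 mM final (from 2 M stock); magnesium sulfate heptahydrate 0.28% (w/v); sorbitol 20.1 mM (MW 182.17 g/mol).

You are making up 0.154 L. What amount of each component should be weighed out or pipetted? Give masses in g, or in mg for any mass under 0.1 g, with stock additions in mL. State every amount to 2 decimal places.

Working volume: 0.154 L.
gentamicin: V = C2·V2/C1 = 34.7 µg/mL × 154 mL ÷ 19200 µg/mL = 0.28 mL
sodium carbonate: 0.959 g/L × 0.154 L = 0.15 g
manganese chloride tetrahydrate: 0.1 mmol/L × 197.91 mg/mmol × 0.154 L = 3.05 mg
calcium chloride: 5.33 mmol/L × 111 mg/mmol × 0.154 L = 91.11 mg
ammonium chloride: V = C2·V2/C1 = 50.7 mM × 154 mL ÷ 2000 mM = 3.90 mL
magnesium sulfate heptahydrate: 0.28 g per 100 mL × 154 mL ÷ 100 = 0.43 g
sorbitol: 20.1 mmol/L × 182.17 g/mol × 0.154 L ÷ 1000 = 0.56 g

gentamicin 0.28 mL; sodium carbonate 0.15 g; manganese chloride tetrahydrate 3.05 mg; calcium chloride 91.11 mg; ammonium chloride 3.90 mL; magnesium sulfate heptahydrate 0.43 g; sorbitol 0.56 g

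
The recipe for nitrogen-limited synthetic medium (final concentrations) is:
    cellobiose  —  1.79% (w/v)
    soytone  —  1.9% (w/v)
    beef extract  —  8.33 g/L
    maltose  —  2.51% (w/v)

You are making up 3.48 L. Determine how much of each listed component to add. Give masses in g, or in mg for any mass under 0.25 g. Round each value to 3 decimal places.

cellobiose 62.292 g; soytone 66.120 g; beef extract 28.988 g; maltose 87.348 g

Working volume: 3.48 L.
cellobiose: 1.79% w/v = 17.9 g/L → 17.9 × 3.48 L = 62.292 g
soytone: 1.9% w/v = 19 g/L → 19 × 3.48 L = 66.120 g
beef extract: 8.33 g/L × 3.48 L = 28.988 g
maltose: 2.51% w/v = 25.1 g/L → 25.1 × 3.48 L = 87.348 g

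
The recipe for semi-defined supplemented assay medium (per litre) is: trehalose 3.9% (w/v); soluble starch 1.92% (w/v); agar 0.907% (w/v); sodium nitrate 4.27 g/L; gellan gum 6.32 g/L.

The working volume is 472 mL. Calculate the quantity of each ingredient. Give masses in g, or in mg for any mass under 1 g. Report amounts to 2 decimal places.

trehalose 18.41 g; soluble starch 9.06 g; agar 4.28 g; sodium nitrate 2.02 g; gellan gum 2.98 g

Working volume: 472 mL = 0.472 L.
trehalose: 3.9% w/v = 39 g/L → 39 × 0.472 L = 18.41 g
soluble starch: 1.92% w/v = 19.2 g/L → 19.2 × 0.472 L = 9.06 g
agar: 0.907% w/v = 9.07 g/L → 9.07 × 0.472 L = 4.28 g
sodium nitrate: 4.27 g/L × 0.472 L = 2.02 g
gellan gum: 6.32 g/L × 0.472 L = 2.98 g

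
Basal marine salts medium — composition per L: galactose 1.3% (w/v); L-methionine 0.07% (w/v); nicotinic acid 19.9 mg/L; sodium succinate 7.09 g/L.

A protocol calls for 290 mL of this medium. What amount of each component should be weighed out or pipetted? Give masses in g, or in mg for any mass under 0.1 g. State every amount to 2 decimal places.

galactose 3.77 g; L-methionine 0.20 g; nicotinic acid 5.77 mg; sodium succinate 2.06 g

Working volume: 290 mL = 0.29 L.
galactose: 1.3 g per 100 mL × 290 mL ÷ 100 = 3.77 g
L-methionine: 0.07% w/v = 0.7 g/L → 0.7 × 0.29 L = 0.20 g
nicotinic acid: 19.9 mg/L × 0.29 L = 5.77 mg
sodium succinate: 7.09 g/L × 0.29 L = 2.06 g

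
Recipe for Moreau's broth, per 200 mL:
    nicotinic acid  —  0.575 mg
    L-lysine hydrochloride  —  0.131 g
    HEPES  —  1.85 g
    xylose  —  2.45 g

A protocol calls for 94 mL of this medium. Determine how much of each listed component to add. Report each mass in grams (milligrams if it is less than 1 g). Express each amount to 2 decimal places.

nicotinic acid 0.27 mg; L-lysine hydrochloride 61.57 mg; HEPES 869.50 mg; xylose 1.15 g

Ratio of target to recipe volume: 94 / 200 = 0.47.
nicotinic acid: 0.575 mg × (94 mL / 200 mL) = 0.27 mg
L-lysine hydrochloride: 0.131 g × (94 mL / 200 mL) = 0.06157 g = 61.57 mg
HEPES: 1.85 g × (94 mL / 200 mL) = 0.8695 g = 869.50 mg
xylose: 2.45 g × (94 mL / 200 mL) = 1.15 g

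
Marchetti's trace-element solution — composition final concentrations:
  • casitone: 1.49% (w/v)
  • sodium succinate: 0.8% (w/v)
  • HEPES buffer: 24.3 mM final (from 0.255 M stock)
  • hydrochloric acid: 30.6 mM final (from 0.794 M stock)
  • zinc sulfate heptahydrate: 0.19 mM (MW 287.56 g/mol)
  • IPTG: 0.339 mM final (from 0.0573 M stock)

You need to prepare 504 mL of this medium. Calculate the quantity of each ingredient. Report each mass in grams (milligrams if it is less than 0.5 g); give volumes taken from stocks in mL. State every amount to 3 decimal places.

Scale factor relative to 1 L: 0.504.
casitone: 1.49% w/v = 14.9 g/L → 14.9 × 0.504 L = 7.510 g
sodium succinate: 0.8 g per 100 mL × 504 mL ÷ 100 = 4.032 g
HEPES buffer: C1V1 = C2V2 → 24.3 mM × 504 mL ÷ 255 mM = 48.028 mL
hydrochloric acid: dilute stock: 30.6 mM × 504 mL ÷ 794 mM = 19.424 mL
zinc sulfate heptahydrate: 0.19 mmol/L × 287.56 mg/mmol × 0.504 L = 27.537 mg
IPTG: V = C2·V2/C1 = 0.339 mM × 504 mL ÷ 57.3 mM = 2.982 mL

casitone 7.510 g; sodium succinate 4.032 g; HEPES buffer 48.028 mL; hydrochloric acid 19.424 mL; zinc sulfate heptahydrate 27.537 mg; IPTG 2.982 mL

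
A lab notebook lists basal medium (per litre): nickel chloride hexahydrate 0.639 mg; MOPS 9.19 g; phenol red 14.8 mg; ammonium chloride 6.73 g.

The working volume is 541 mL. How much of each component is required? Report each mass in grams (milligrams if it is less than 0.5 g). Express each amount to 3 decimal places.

Scale factor = 541 mL / 1000 mL = 0.541.
nickel chloride hexahydrate: 0.639 mg × (541 mL / 1000 mL) = 0.346 mg
MOPS: 9.19 g × (541 mL / 1000 mL) = 4.972 g
phenol red: 14.8 mg × (541 mL / 1000 mL) = 8.007 mg
ammonium chloride: 6.73 g × (541 mL / 1000 mL) = 3.641 g

nickel chloride hexahydrate 0.346 mg; MOPS 4.972 g; phenol red 8.007 mg; ammonium chloride 3.641 g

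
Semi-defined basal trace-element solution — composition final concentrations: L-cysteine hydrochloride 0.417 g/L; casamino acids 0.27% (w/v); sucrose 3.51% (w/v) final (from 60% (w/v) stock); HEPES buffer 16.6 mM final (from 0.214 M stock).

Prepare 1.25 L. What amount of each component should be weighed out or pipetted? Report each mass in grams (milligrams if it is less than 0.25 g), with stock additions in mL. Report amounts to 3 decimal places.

Scale factor relative to 1 L: 1.25.
L-cysteine hydrochloride: 0.417 g/L × 1.25 L = 0.521 g
casamino acids: 0.27 g per 100 mL × 1250 mL ÷ 100 = 3.375 g
sucrose: V = C2·V2/C1 = 3.51% ÷ 60% × 1250 mL = 73.125 mL
HEPES buffer: C1V1 = C2V2 → 16.6 mM × 1250 mL ÷ 214 mM = 96.963 mL

L-cysteine hydrochloride 0.521 g; casamino acids 3.375 g; sucrose 73.125 mL; HEPES buffer 96.963 mL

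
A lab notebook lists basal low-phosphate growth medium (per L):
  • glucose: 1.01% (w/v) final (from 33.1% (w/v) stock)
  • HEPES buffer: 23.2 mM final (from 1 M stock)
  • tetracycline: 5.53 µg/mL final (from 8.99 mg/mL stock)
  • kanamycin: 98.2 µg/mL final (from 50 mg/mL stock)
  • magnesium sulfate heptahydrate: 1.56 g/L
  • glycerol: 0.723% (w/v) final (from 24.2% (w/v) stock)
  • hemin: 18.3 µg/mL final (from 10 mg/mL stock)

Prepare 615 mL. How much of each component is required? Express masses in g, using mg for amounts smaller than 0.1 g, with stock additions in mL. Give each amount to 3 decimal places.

Working volume: 615 mL = 0.615 L.
glucose: C1V1 = C2V2 → 1.01% ÷ 33.1% × 615 mL = 18.766 mL
HEPES buffer: C1V1 = C2V2 → 23.2 mM × 615 mL ÷ 1000 mM = 14.268 mL
tetracycline: C1V1 = C2V2 → 5.53 µg/mL × 615 mL ÷ 8990 µg/mL = 0.378 mL
kanamycin: V = C2·V2/C1 = 98.2 µg/mL × 615 mL ÷ 50000 µg/mL = 1.208 mL
magnesium sulfate heptahydrate: 1.56 g/L × 0.615 L = 0.959 g
glycerol: C1V1 = C2V2 → 0.723% ÷ 24.2% × 615 mL = 18.374 mL
hemin: V = C2·V2/C1 = 18.3 µg/mL × 615 mL ÷ 10000 µg/mL = 1.125 mL

glucose 18.766 mL; HEPES buffer 14.268 mL; tetracycline 0.378 mL; kanamycin 1.208 mL; magnesium sulfate heptahydrate 0.959 g; glycerol 18.374 mL; hemin 1.125 mL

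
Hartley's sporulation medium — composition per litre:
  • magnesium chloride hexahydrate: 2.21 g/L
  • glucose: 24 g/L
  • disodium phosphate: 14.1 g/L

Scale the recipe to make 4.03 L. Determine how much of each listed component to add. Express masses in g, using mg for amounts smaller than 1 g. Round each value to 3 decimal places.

magnesium chloride hexahydrate 8.906 g; glucose 96.720 g; disodium phosphate 56.823 g

Working volume: 4.03 L.
magnesium chloride hexahydrate: 2.21 g/L × 4.03 L = 8.906 g
glucose: 24 g/L × 4.03 L = 96.720 g
disodium phosphate: 14.1 g/L × 4.03 L = 56.823 g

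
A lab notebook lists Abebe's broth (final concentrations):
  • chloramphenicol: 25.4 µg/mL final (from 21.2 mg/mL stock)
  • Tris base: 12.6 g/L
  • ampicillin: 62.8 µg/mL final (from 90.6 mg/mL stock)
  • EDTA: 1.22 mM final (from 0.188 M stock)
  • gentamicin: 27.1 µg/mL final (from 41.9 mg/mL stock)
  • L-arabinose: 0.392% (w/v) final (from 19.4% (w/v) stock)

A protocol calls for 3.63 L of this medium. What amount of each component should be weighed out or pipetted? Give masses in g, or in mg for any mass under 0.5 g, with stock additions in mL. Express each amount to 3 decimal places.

Working volume: 3.63 L.
chloramphenicol: V = C2·V2/C1 = 25.4 µg/mL × 3630 mL ÷ 21200 µg/mL = 4.349 mL
Tris base: 12.6 g/L × 3.63 L = 45.738 g
ampicillin: C1V1 = C2V2 → 62.8 µg/mL × 3630 mL ÷ 90600 µg/mL = 2.516 mL
EDTA: dilute stock: 1.22 mM × 3630 mL ÷ 188 mM = 23.556 mL
gentamicin: dilute stock: 27.1 µg/mL × 3630 mL ÷ 41900 µg/mL = 2.348 mL
L-arabinose: V = C2·V2/C1 = 0.392% ÷ 19.4% × 3630 mL = 73.348 mL

chloramphenicol 4.349 mL; Tris base 45.738 g; ampicillin 2.516 mL; EDTA 23.556 mL; gentamicin 2.348 mL; L-arabinose 73.348 mL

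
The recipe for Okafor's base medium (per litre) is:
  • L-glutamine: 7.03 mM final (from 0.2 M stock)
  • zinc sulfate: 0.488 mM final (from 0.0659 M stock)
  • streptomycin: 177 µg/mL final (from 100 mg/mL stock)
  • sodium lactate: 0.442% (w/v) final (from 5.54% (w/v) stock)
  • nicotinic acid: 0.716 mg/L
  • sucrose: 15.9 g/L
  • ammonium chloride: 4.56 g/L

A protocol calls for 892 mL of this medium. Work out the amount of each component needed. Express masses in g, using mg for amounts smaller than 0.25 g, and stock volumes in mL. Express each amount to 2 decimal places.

L-glutamine 31.35 mL; zinc sulfate 6.61 mL; streptomycin 1.58 mL; sodium lactate 71.17 mL; nicotinic acid 0.64 mg; sucrose 14.18 g; ammonium chloride 4.07 g

Working volume: 892 mL = 0.892 L.
L-glutamine: V = C2·V2/C1 = 7.03 mM × 892 mL ÷ 200 mM = 31.35 mL
zinc sulfate: C1V1 = C2V2 → 0.488 mM × 892 mL ÷ 65.9 mM = 6.61 mL
streptomycin: V = C2·V2/C1 = 177 µg/mL × 892 mL ÷ 100000 µg/mL = 1.58 mL
sodium lactate: C1V1 = C2V2 → 0.442% ÷ 5.54% × 892 mL = 71.17 mL
nicotinic acid: 0.716 mg/L × 0.892 L = 0.64 mg
sucrose: 15.9 g/L × 0.892 L = 14.18 g
ammonium chloride: 4.56 g/L × 0.892 L = 4.07 g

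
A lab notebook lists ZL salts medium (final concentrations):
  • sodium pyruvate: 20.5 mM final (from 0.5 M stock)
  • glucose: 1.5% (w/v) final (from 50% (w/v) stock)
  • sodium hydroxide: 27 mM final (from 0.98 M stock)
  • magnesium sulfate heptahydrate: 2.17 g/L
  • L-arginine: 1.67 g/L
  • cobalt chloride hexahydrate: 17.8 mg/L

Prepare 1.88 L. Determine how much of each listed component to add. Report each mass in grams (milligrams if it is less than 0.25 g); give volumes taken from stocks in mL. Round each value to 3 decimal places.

sodium pyruvate 77.080 mL; glucose 56.400 mL; sodium hydroxide 51.796 mL; magnesium sulfate heptahydrate 4.080 g; L-arginine 3.140 g; cobalt chloride hexahydrate 33.464 mg

Working volume: 1.88 L.
sodium pyruvate: C1V1 = C2V2 → 20.5 mM × 1880 mL ÷ 500 mM = 77.080 mL
glucose: C1V1 = C2V2 → 1.5% ÷ 50% × 1880 mL = 56.400 mL
sodium hydroxide: dilute stock: 27 mM × 1880 mL ÷ 980 mM = 51.796 mL
magnesium sulfate heptahydrate: 2.17 g/L × 1.88 L = 4.080 g
L-arginine: 1.67 g/L × 1.88 L = 3.140 g
cobalt chloride hexahydrate: 17.8 mg/L × 1.88 L = 33.464 mg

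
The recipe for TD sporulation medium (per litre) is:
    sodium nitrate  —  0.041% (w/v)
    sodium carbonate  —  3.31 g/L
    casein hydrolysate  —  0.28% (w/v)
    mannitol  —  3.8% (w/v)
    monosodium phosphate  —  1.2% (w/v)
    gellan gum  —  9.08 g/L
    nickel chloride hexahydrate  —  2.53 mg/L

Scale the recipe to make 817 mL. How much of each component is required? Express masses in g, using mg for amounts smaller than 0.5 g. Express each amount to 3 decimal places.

sodium nitrate 334.970 mg; sodium carbonate 2.704 g; casein hydrolysate 2.288 g; mannitol 31.046 g; monosodium phosphate 9.804 g; gellan gum 7.418 g; nickel chloride hexahydrate 2.067 mg

Scale factor relative to 1 L: 0.817.
sodium nitrate: 0.041 g per 100 mL × 817 mL ÷ 100 = 0.33497 g = 334.970 mg
sodium carbonate: 3.31 g/L × 0.817 L = 2.704 g
casein hydrolysate: 0.28 g per 100 mL × 817 mL ÷ 100 = 2.288 g
mannitol: 3.8 g per 100 mL × 817 mL ÷ 100 = 31.046 g
monosodium phosphate: 1.2% w/v = 12 g/L → 12 × 0.817 L = 9.804 g
gellan gum: 9.08 g/L × 0.817 L = 7.418 g
nickel chloride hexahydrate: 2.53 mg/L × 0.817 L = 2.067 mg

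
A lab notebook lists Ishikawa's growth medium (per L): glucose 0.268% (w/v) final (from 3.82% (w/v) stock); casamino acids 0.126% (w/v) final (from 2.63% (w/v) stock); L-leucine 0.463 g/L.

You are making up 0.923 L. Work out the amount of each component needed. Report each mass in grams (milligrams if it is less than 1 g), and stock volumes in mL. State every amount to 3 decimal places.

Working volume: 0.923 L.
glucose: C1V1 = C2V2 → 0.268% ÷ 3.82% × 923 mL = 64.755 mL
casamino acids: dilute stock: 0.126% ÷ 2.63% × 923 mL = 44.220 mL
L-leucine: 0.463 g/L × 0.923 L = 0.427349 g = 427.349 mg

glucose 64.755 mL; casamino acids 44.220 mL; L-leucine 427.349 mg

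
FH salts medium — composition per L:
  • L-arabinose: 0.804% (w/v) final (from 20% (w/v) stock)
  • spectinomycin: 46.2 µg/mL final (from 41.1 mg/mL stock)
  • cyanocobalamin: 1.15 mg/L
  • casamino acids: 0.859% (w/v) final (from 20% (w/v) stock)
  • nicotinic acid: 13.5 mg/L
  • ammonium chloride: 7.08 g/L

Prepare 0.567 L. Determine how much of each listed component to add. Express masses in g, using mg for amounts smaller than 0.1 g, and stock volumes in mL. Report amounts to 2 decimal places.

Working volume: 0.567 L.
L-arabinose: V = C2·V2/C1 = 0.804% ÷ 20% × 567 mL = 22.79 mL
spectinomycin: C1V1 = C2V2 → 46.2 µg/mL × 567 mL ÷ 41100 µg/mL = 0.64 mL
cyanocobalamin: 1.15 mg/L × 0.567 L = 0.65 mg
casamino acids: V = C2·V2/C1 = 0.859% ÷ 20% × 567 mL = 24.35 mL
nicotinic acid: 13.5 mg/L × 0.567 L = 7.65 mg
ammonium chloride: 7.08 g/L × 0.567 L = 4.01 g

L-arabinose 22.79 mL; spectinomycin 0.64 mL; cyanocobalamin 0.65 mg; casamino acids 24.35 mL; nicotinic acid 7.65 mg; ammonium chloride 4.01 g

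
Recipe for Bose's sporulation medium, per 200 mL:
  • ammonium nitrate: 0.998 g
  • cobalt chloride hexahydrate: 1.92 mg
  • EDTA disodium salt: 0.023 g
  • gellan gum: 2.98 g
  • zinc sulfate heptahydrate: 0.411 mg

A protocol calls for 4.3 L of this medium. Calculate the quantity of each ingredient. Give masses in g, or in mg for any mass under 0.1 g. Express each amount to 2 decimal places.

ammonium nitrate 21.46 g; cobalt chloride hexahydrate 41.28 mg; EDTA disodium salt 0.49 g; gellan gum 64.07 g; zinc sulfate heptahydrate 8.84 mg

Ratio of target to recipe volume: 4300 / 200 = 21.5.
ammonium nitrate: 0.998 g × (4300 mL / 200 mL) = 21.46 g
cobalt chloride hexahydrate: 1.92 mg × (4300 mL / 200 mL) = 41.28 mg
EDTA disodium salt: 0.023 g × (4300 mL / 200 mL) = 0.49 g
gellan gum: 2.98 g × (4300 mL / 200 mL) = 64.07 g
zinc sulfate heptahydrate: 0.411 mg × (4300 mL / 200 mL) = 8.84 mg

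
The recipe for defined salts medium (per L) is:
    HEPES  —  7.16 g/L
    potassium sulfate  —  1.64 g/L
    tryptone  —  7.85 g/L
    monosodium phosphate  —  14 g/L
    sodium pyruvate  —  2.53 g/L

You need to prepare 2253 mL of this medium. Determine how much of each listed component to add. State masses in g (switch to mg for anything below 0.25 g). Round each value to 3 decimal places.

Target volume = 2253 mL = 2.253 L.
HEPES: 7.16 g/L × 2.253 L = 16.131 g
potassium sulfate: 1.64 g/L × 2.253 L = 3.695 g
tryptone: 7.85 g/L × 2.253 L = 17.686 g
monosodium phosphate: 14 g/L × 2.253 L = 31.542 g
sodium pyruvate: 2.53 g/L × 2.253 L = 5.700 g

HEPES 16.131 g; potassium sulfate 3.695 g; tryptone 17.686 g; monosodium phosphate 31.542 g; sodium pyruvate 5.700 g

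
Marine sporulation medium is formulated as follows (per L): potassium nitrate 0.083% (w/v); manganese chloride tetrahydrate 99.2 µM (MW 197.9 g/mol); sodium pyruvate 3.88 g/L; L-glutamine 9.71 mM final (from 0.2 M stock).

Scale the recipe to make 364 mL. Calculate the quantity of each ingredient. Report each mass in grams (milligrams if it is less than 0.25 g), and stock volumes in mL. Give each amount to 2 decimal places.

potassium nitrate 0.30 g; manganese chloride tetrahydrate 7.15 mg; sodium pyruvate 1.41 g; L-glutamine 17.67 mL

Target volume = 364 mL = 0.364 L.
potassium nitrate: 0.083% w/v = 0.83 g/L → 0.83 × 0.364 L = 0.30 g
manganese chloride tetrahydrate: 99.2 µmol/L × 197.9 g/mol × 0.364 L ÷ 1000 = 7.15 mg
sodium pyruvate: 3.88 g/L × 0.364 L = 1.41 g
L-glutamine: V = C2·V2/C1 = 9.71 mM × 364 mL ÷ 200 mM = 17.67 mL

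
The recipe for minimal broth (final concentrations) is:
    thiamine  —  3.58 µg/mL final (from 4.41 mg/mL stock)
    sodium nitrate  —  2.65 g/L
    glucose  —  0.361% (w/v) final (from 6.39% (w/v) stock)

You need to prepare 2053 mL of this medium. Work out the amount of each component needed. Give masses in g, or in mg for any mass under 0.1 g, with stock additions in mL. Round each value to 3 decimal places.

Target volume = 2053 mL = 2.053 L.
thiamine: V = C2·V2/C1 = 3.58 µg/mL × 2053 mL ÷ 4410 µg/mL = 1.667 mL
sodium nitrate: 2.65 g/L × 2.053 L = 5.440 g
glucose: dilute stock: 0.361% ÷ 6.39% × 2053 mL = 115.983 mL

thiamine 1.667 mL; sodium nitrate 5.440 g; glucose 115.983 mL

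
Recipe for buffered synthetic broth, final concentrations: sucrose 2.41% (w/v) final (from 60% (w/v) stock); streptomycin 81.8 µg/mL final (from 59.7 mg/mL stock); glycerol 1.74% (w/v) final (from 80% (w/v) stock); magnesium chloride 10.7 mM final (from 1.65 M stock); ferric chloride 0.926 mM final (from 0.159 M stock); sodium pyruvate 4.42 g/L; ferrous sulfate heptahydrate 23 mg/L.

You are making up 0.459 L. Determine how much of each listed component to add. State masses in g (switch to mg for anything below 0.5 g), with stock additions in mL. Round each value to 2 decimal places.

Scale factor relative to 1 L: 0.459.
sucrose: dilute stock: 2.41% ÷ 60% × 459 mL = 18.44 mL
streptomycin: dilute stock: 81.8 µg/mL × 459 mL ÷ 59700 µg/mL = 0.63 mL
glycerol: C1V1 = C2V2 → 1.74% ÷ 80% × 459 mL = 9.98 mL
magnesium chloride: dilute stock: 10.7 mM × 459 mL ÷ 1650 mM = 2.98 mL
ferric chloride: V = C2·V2/C1 = 0.926 mM × 459 mL ÷ 159 mM = 2.67 mL
sodium pyruvate: 4.42 g/L × 0.459 L = 2.03 g
ferrous sulfate heptahydrate: 23 mg/L × 0.459 L = 10.56 mg

sucrose 18.44 mL; streptomycin 0.63 mL; glycerol 9.98 mL; magnesium chloride 2.98 mL; ferric chloride 2.67 mL; sodium pyruvate 2.03 g; ferrous sulfate heptahydrate 10.56 mg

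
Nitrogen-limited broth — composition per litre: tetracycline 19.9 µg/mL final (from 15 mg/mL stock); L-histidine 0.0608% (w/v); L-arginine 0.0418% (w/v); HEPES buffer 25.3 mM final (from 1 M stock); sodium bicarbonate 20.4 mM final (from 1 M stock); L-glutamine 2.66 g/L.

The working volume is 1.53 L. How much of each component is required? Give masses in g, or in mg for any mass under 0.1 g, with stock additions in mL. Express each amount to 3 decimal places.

Scale factor relative to 1 L: 1.53.
tetracycline: dilute stock: 19.9 µg/mL × 1530 mL ÷ 15000 µg/mL = 2.030 mL
L-histidine: 0.0608 g per 100 mL × 1530 mL ÷ 100 = 0.930 g
L-arginine: 0.0418% w/v = 0.418 g/L → 0.418 × 1.53 L = 0.640 g
HEPES buffer: dilute stock: 25.3 mM × 1530 mL ÷ 1000 mM = 38.709 mL
sodium bicarbonate: C1V1 = C2V2 → 20.4 mM × 1530 mL ÷ 1000 mM = 31.212 mL
L-glutamine: 2.66 g/L × 1.53 L = 4.070 g

tetracycline 2.030 mL; L-histidine 0.930 g; L-arginine 0.640 g; HEPES buffer 38.709 mL; sodium bicarbonate 31.212 mL; L-glutamine 4.070 g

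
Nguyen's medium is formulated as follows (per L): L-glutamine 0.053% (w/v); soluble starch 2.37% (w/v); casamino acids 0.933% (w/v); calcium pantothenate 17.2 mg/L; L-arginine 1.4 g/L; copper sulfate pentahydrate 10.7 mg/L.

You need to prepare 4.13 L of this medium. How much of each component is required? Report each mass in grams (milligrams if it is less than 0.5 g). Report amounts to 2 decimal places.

Scale factor relative to 1 L: 4.13.
L-glutamine: 0.053% w/v = 0.53 g/L → 0.53 × 4.13 L = 2.19 g
soluble starch: 2.37 g per 100 mL × 4130 mL ÷ 100 = 97.88 g
casamino acids: 0.933% w/v = 9.33 g/L → 9.33 × 4.13 L = 38.53 g
calcium pantothenate: 17.2 mg/L × 4.13 L = 71.04 mg
L-arginine: 1.4 g/L × 4.13 L = 5.78 g
copper sulfate pentahydrate: 10.7 mg/L × 4.13 L = 44.19 mg

L-glutamine 2.19 g; soluble starch 97.88 g; casamino acids 38.53 g; calcium pantothenate 71.04 mg; L-arginine 5.78 g; copper sulfate pentahydrate 44.19 mg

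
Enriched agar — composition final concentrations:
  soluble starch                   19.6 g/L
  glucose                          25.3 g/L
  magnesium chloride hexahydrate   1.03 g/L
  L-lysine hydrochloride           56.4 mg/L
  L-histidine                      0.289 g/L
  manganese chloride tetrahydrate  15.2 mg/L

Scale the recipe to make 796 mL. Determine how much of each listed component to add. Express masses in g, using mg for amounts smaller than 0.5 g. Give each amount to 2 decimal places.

soluble starch 15.60 g; glucose 20.14 g; magnesium chloride hexahydrate 0.82 g; L-lysine hydrochloride 44.89 mg; L-histidine 230.04 mg; manganese chloride tetrahydrate 12.10 mg

Scale factor relative to 1 L: 0.796.
soluble starch: 19.6 g/L × 0.796 L = 15.60 g
glucose: 25.3 g/L × 0.796 L = 20.14 g
magnesium chloride hexahydrate: 1.03 g/L × 0.796 L = 0.82 g
L-lysine hydrochloride: 56.4 mg/L × 0.796 L = 44.89 mg
L-histidine: 0.289 g/L × 0.796 L = 0.230044 g = 230.04 mg
manganese chloride tetrahydrate: 15.2 mg/L × 0.796 L = 12.10 mg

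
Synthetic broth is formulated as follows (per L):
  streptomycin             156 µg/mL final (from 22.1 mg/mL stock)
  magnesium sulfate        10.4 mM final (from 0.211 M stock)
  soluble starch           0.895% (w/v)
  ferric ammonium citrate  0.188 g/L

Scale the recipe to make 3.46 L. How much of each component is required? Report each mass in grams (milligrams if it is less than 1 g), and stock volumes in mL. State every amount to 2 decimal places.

Scale factor relative to 1 L: 3.46.
streptomycin: C1V1 = C2V2 → 156 µg/mL × 3460 mL ÷ 22100 µg/mL = 24.42 mL
magnesium sulfate: V = C2·V2/C1 = 10.4 mM × 3460 mL ÷ 211 mM = 170.54 mL
soluble starch: 0.895 g per 100 mL × 3460 mL ÷ 100 = 30.97 g
ferric ammonium citrate: 0.188 g/L × 3.46 L = 0.65048 g = 650.48 mg

streptomycin 24.42 mL; magnesium sulfate 170.54 mL; soluble starch 30.97 g; ferric ammonium citrate 650.48 mg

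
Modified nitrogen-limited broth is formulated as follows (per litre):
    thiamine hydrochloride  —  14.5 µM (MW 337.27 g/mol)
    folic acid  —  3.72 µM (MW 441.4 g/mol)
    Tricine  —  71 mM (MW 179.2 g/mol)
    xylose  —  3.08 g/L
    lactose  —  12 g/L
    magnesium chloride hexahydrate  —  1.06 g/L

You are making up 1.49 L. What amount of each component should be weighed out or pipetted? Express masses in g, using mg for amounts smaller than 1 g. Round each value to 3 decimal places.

thiamine hydrochloride 7.287 mg; folic acid 2.447 mg; Tricine 18.958 g; xylose 4.589 g; lactose 17.880 g; magnesium chloride hexahydrate 1.579 g

Scale factor relative to 1 L: 1.49.
thiamine hydrochloride: 14.5 µmol/L × 337.27 g/mol × 1.49 L ÷ 1000 = 7.287 mg
folic acid: 3.72 µmol/L × 441.4 g/mol × 1.49 L ÷ 1000 = 2.447 mg
Tricine: 71 mmol/L × 179.2 g/mol × 1.49 L ÷ 1000 = 18.958 g
xylose: 3.08 g/L × 1.49 L = 4.589 g
lactose: 12 g/L × 1.49 L = 17.880 g
magnesium chloride hexahydrate: 1.06 g/L × 1.49 L = 1.579 g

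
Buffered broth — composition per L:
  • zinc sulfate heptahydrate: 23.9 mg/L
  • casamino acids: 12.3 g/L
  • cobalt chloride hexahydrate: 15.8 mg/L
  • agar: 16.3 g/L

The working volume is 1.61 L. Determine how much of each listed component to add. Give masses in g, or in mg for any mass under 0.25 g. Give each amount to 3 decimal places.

Scale factor relative to 1 L: 1.61.
zinc sulfate heptahydrate: 23.9 mg/L × 1.61 L = 38.479 mg
casamino acids: 12.3 g/L × 1.61 L = 19.803 g
cobalt chloride hexahydrate: 15.8 mg/L × 1.61 L = 25.438 mg
agar: 16.3 g/L × 1.61 L = 26.243 g

zinc sulfate heptahydrate 38.479 mg; casamino acids 19.803 g; cobalt chloride hexahydrate 25.438 mg; agar 26.243 g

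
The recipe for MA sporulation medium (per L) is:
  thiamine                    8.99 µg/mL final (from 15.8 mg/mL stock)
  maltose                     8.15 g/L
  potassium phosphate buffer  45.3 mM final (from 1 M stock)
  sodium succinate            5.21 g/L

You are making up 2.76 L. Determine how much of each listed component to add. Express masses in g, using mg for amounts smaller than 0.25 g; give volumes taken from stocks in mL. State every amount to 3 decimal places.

Scale factor relative to 1 L: 2.76.
thiamine: dilute stock: 8.99 µg/mL × 2760 mL ÷ 15800 µg/mL = 1.570 mL
maltose: 8.15 g/L × 2.76 L = 22.494 g
potassium phosphate buffer: V = C2·V2/C1 = 45.3 mM × 2760 mL ÷ 1000 mM = 125.028 mL
sodium succinate: 5.21 g/L × 2.76 L = 14.380 g

thiamine 1.570 mL; maltose 22.494 g; potassium phosphate buffer 125.028 mL; sodium succinate 14.380 g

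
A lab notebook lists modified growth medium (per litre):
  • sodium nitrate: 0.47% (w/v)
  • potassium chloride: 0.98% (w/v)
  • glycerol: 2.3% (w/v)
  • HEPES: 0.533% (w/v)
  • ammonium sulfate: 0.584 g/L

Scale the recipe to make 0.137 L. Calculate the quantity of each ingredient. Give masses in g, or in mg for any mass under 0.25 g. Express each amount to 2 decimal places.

sodium nitrate 0.64 g; potassium chloride 1.34 g; glycerol 3.15 g; HEPES 0.73 g; ammonium sulfate 80.01 mg

Working volume: 0.137 L.
sodium nitrate: 0.47% w/v = 4.7 g/L → 4.7 × 0.137 L = 0.64 g
potassium chloride: 0.98% w/v = 9.8 g/L → 9.8 × 0.137 L = 1.34 g
glycerol: 2.3% w/v = 23 g/L → 23 × 0.137 L = 3.15 g
HEPES: 0.533 g per 100 mL × 137 mL ÷ 100 = 0.73 g
ammonium sulfate: 0.584 g/L × 0.137 L = 0.080008 g = 80.01 mg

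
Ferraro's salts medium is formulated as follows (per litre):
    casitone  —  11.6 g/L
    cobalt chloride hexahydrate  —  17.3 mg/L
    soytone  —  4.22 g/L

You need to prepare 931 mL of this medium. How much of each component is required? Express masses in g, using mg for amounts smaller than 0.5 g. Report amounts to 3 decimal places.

Target volume = 931 mL = 0.931 L.
casitone: 11.6 g/L × 0.931 L = 10.800 g
cobalt chloride hexahydrate: 17.3 mg/L × 0.931 L = 16.106 mg
soytone: 4.22 g/L × 0.931 L = 3.929 g

casitone 10.800 g; cobalt chloride hexahydrate 16.106 mg; soytone 3.929 g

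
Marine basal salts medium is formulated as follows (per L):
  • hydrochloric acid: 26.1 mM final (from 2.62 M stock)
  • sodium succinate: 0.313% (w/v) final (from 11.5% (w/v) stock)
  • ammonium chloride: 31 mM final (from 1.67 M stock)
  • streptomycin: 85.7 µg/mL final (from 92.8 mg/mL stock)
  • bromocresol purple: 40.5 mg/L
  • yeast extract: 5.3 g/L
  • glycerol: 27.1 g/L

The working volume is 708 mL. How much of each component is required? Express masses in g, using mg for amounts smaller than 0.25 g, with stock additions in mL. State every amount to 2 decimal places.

hydrochloric acid 7.05 mL; sodium succinate 19.27 mL; ammonium chloride 13.14 mL; streptomycin 0.65 mL; bromocresol purple 28.67 mg; yeast extract 3.75 g; glycerol 19.19 g

Scale factor relative to 1 L: 0.708.
hydrochloric acid: C1V1 = C2V2 → 26.1 mM × 708 mL ÷ 2620 mM = 7.05 mL
sodium succinate: dilute stock: 0.313% ÷ 11.5% × 708 mL = 19.27 mL
ammonium chloride: dilute stock: 31 mM × 708 mL ÷ 1670 mM = 13.14 mL
streptomycin: C1V1 = C2V2 → 85.7 µg/mL × 708 mL ÷ 92800 µg/mL = 0.65 mL
bromocresol purple: 40.5 mg/L × 0.708 L = 28.67 mg
yeast extract: 5.3 g/L × 0.708 L = 3.75 g
glycerol: 27.1 g/L × 0.708 L = 19.19 g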